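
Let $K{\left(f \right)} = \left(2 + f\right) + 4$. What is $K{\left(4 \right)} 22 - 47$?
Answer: $173$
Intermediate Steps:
$K{\left(f \right)} = 6 + f$
$K{\left(4 \right)} 22 - 47 = \left(6 + 4\right) 22 - 47 = 10 \cdot 22 - 47 = 220 - 47 = 173$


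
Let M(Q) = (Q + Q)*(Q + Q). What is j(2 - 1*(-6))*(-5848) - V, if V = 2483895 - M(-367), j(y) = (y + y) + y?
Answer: -2085491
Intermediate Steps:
j(y) = 3*y (j(y) = 2*y + y = 3*y)
M(Q) = 4*Q² (M(Q) = (2*Q)*(2*Q) = 4*Q²)
V = 1945139 (V = 2483895 - 4*(-367)² = 2483895 - 4*134689 = 2483895 - 1*538756 = 2483895 - 538756 = 1945139)
j(2 - 1*(-6))*(-5848) - V = (3*(2 - 1*(-6)))*(-5848) - 1*1945139 = (3*(2 + 6))*(-5848) - 1945139 = (3*8)*(-5848) - 1945139 = 24*(-5848) - 1945139 = -140352 - 1945139 = -2085491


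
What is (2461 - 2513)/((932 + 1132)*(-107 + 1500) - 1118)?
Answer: -26/1437017 ≈ -1.8093e-5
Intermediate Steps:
(2461 - 2513)/((932 + 1132)*(-107 + 1500) - 1118) = -52/(2064*1393 - 1118) = -52/(2875152 - 1118) = -52/2874034 = -52*1/2874034 = -26/1437017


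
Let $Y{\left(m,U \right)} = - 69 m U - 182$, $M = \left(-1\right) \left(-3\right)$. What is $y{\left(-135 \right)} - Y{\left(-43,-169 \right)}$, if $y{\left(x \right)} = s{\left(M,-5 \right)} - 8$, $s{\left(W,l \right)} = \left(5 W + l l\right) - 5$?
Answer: $501632$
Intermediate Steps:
$M = 3$
$s{\left(W,l \right)} = -5 + l^{2} + 5 W$ ($s{\left(W,l \right)} = \left(5 W + l^{2}\right) - 5 = \left(l^{2} + 5 W\right) - 5 = -5 + l^{2} + 5 W$)
$Y{\left(m,U \right)} = -182 - 69 U m$ ($Y{\left(m,U \right)} = - 69 U m - 182 = -182 - 69 U m$)
$y{\left(x \right)} = 27$ ($y{\left(x \right)} = \left(-5 + \left(-5\right)^{2} + 5 \cdot 3\right) - 8 = \left(-5 + 25 + 15\right) - 8 = 35 - 8 = 27$)
$y{\left(-135 \right)} - Y{\left(-43,-169 \right)} = 27 - \left(-182 - \left(-11661\right) \left(-43\right)\right) = 27 - \left(-182 - 501423\right) = 27 - -501605 = 27 + 501605 = 501632$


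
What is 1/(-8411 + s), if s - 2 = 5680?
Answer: -1/2729 ≈ -0.00036643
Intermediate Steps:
s = 5682 (s = 2 + 5680 = 5682)
1/(-8411 + s) = 1/(-8411 + 5682) = 1/(-2729) = -1/2729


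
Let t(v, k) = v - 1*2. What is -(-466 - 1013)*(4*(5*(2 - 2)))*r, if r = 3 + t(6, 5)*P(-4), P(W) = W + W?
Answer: 0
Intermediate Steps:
t(v, k) = -2 + v (t(v, k) = v - 2 = -2 + v)
P(W) = 2*W
r = -29 (r = 3 + (-2 + 6)*(2*(-4)) = 3 + 4*(-8) = 3 - 32 = -29)
-(-466 - 1013)*(4*(5*(2 - 2)))*r = -(-466 - 1013)*(4*(5*(2 - 2)))*(-29) = -(-1479)*(4*(5*0))*(-29) = -(-1479)*(4*0)*(-29) = -(-1479)*0*(-29) = -(-1479)*0 = -1*0 = 0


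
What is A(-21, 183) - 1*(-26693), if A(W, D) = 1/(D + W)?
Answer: 4324267/162 ≈ 26693.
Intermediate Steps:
A(-21, 183) - 1*(-26693) = 1/(183 - 21) - 1*(-26693) = 1/162 + 26693 = 4324267/162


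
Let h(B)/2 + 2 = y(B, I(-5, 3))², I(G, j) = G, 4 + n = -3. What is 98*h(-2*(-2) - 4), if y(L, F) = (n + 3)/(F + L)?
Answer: -6664/25 ≈ -266.56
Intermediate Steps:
n = -7 (n = -4 - 3 = -7)
y(L, F) = -4/(F + L) (y(L, F) = (-7 + 3)/(F + L) = -4/(F + L))
h(B) = -4 + 32/(-5 + B)² (h(B) = -4 + 2*(-4/(-5 + B))² = -4 + 2*(16/(-5 + B)²) = -4 + 32/(-5 + B)²)
98*h(-2*(-2) - 4) = 98*(-4 + 32/(-5 + (-2*(-2) - 4))²) = 98*(-4 + 32/(-5 + (4 - 4))²) = 98*(-4 + 32/(-5 + 0)²) = 98*(-4 + 32/(-5)²) = 98*(-4 + 32*(1/25)) = 98*(-4 + 32/25) = 98*(-68/25) = -6664/25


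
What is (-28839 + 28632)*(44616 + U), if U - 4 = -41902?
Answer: -562626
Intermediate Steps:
U = -41898 (U = 4 - 41902 = -41898)
(-28839 + 28632)*(44616 + U) = (-28839 + 28632)*(44616 - 41898) = -207*2718 = -562626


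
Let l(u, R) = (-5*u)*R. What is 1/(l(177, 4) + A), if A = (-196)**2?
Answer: 1/34876 ≈ 2.8673e-5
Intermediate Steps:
A = 38416
l(u, R) = -5*R*u
1/(l(177, 4) + A) = 1/(-5*4*177 + 38416) = 1/(-3540 + 38416) = 1/34876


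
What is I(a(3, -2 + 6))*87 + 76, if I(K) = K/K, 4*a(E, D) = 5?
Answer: 163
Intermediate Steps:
a(E, D) = 5/4 (a(E, D) = (¼)*5 = 5/4)
I(K) = 1
I(a(3, -2 + 6))*87 + 76 = 1*87 + 76 = 87 + 76 = 163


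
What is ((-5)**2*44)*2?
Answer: 2200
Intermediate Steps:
((-5)**2*44)*2 = (25*44)*2 = 1100*2 = 2200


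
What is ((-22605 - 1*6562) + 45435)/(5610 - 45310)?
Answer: -4067/9925 ≈ -0.40977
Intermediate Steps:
((-22605 - 1*6562) + 45435)/(5610 - 45310) = ((-22605 - 6562) + 45435)/(-39700) = (-29167 + 45435)*(-1/39700) = 16268*(-1/39700) = -4067/9925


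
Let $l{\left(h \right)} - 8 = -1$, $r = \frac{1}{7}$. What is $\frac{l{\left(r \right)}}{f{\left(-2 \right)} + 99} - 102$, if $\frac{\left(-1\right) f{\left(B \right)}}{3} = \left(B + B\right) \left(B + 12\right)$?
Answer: $- \frac{22331}{219} \approx -101.97$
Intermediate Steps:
$r = \frac{1}{7} \approx 0.14286$
$l{\left(h \right)} = 7$ ($l{\left(h \right)} = 8 - 1 = 7$)
$f{\left(B \right)} = - 6 B \left(12 + B\right)$ ($f{\left(B \right)} = - 3 \left(B + B\right) \left(B + 12\right) = - 3 \cdot 2 B \left(12 + B\right) = - 6 B \left(12 + B\right)$)
$\frac{l{\left(r \right)}}{f{\left(-2 \right)} + 99} - 102 = \frac{7}{\left(-6\right) \left(-2\right) \left(12 - 2\right) + 99} - 102 = \frac{7}{\left(-6\right) \left(-2\right) 10 + 99} - 102 = \frac{7}{120 + 99} - 102 = \frac{7}{219} - 102 = - \frac{22331}{219}$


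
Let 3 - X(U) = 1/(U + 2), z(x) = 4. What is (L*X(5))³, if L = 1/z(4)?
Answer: 125/343 ≈ 0.36443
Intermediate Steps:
X(U) = 3 - 1/(2 + U) (X(U) = 3 - 1/(U + 2) = 3 - 1/(2 + U))
L = ¼ (L = 1/4 = 1*(¼) = ¼ ≈ 0.25000)
(L*X(5))³ = (((5 + 3*5)/(2 + 5))/4)³ = (((5 + 15)/7)/4)³ = (((⅐)*20)/4)³ = ((¼)*(20/7))³ = (5/7)³ = 125/343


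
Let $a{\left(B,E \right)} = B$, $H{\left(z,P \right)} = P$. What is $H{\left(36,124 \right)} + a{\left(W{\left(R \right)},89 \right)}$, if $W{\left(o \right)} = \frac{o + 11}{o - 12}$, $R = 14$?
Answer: $\frac{273}{2} \approx 136.5$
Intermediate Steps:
$W{\left(o \right)} = \frac{11 + o}{-12 + o}$
$H{\left(36,124 \right)} + a{\left(W{\left(R \right)},89 \right)} = 124 + \frac{11 + 14}{-12 + 14} = 124 + \frac{1}{2} \cdot 25 = 124 + \frac{25}{2} = \frac{273}{2}$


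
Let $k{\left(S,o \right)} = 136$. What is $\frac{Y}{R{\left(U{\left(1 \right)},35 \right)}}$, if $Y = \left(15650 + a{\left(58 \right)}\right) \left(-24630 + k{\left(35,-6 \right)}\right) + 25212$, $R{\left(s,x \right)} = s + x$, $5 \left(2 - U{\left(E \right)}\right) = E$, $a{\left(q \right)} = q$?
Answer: $- \frac{480908175}{46} \approx -1.0455 \cdot 10^{7}$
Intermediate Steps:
$U{\left(E \right)} = 2 - \frac{E}{5}$
$Y = -384726540$ ($Y = \left(15650 + 58\right) \left(-24630 + 136\right) + 25212 = 15708 \left(-24494\right) + 25212 = -384751752 + 25212 = -384726540$)
$\frac{Y}{R{\left(U{\left(1 \right)},35 \right)}} = - \frac{384726540}{\left(2 - \frac{1}{5}\right) + 35} = - \frac{384726540}{\frac{9}{5} + 35} = - \frac{384726540}{\frac{184}{5}} = \left(-384726540\right) \frac{5}{184} = - \frac{480908175}{46}$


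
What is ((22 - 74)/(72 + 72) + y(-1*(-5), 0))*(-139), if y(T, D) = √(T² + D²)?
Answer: -23213/36 ≈ -644.81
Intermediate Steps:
y(T, D) = √(D² + T²)
((22 - 74)/(72 + 72) + y(-1*(-5), 0))*(-139) = ((22 - 74)/(72 + 72) + √(0² + (-1*(-5))²))*(-139) = (-52/144 + √(0 + 5²))*(-139) = (-52*1/144 + √(0 + 25))*(-139) = (-13/36 + √25)*(-139) = (-13/36 + 5)*(-139) = (167/36)*(-139) = -23213/36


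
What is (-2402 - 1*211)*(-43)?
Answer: 112359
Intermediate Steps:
(-2402 - 1*211)*(-43) = (-2402 - 211)*(-43) = -2613*(-43) = 112359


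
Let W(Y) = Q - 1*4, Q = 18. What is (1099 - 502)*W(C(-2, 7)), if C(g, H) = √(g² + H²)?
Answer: 8358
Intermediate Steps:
C(g, H) = √(H² + g²)
W(Y) = 14 (W(Y) = 18 - 1*4 = 18 - 4 = 14)
(1099 - 502)*W(C(-2, 7)) = (1099 - 502)*14 = 597*14 = 8358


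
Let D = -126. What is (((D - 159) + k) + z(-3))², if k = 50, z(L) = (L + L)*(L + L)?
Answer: 39601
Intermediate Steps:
z(L) = 4*L² (z(L) = (2*L)*(2*L) = 4*L²)
(((D - 159) + k) + z(-3))² = (((-126 - 159) + 50) + 4*(-3)²)² = ((-285 + 50) + 4*9)² = (-235 + 36)² = (-199)² = 39601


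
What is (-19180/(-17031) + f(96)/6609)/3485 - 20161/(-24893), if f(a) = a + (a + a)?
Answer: 376748393063099/464982520837395 ≈ 0.81024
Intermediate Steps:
f(a) = 3*a (f(a) = a + 2*a = 3*a)
(-19180/(-17031) + f(96)/6609)/3485 - 20161/(-24893) = (-19180/(-17031) + (3*96)/6609)/3485 - 20161/(-24893) = (-19180*(-1/17031) + 288*(1/6609))*(1/3485) - 20161*(-1/24893) = (2740/2433 + 96/2203)*(1/3485) + 20161/24893 = (6269788/5359899)*(1/3485) + 20161/24893 = 6269788/18679248015 + 20161/24893 = 376748393063099/464982520837395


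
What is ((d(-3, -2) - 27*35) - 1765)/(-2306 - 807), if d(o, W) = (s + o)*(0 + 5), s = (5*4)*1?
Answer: 2625/3113 ≈ 0.84324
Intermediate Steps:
s = 20 (s = 20*1 = 20)
d(o, W) = 100 + 5*o (d(o, W) = (20 + o)*(0 + 5) = (20 + o)*5 = 100 + 5*o)
((d(-3, -2) - 27*35) - 1765)/(-2306 - 807) = (((100 + 5*(-3)) - 27*35) - 1765)/(-2306 - 807) = (((100 - 15) - 945) - 1765)/(-3113) = ((85 - 945) - 1765)*(-1/3113) = (-860 - 1765)*(-1/3113) = -2625*(-1/3113) = 2625/3113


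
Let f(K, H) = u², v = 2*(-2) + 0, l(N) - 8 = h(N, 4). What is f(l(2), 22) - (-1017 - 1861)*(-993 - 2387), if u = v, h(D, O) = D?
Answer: -9727624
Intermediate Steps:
l(N) = 8 + N
v = -4 (v = -4 + 0 = -4)
u = -4
f(K, H) = 16 (f(K, H) = (-4)² = 16)
f(l(2), 22) - (-1017 - 1861)*(-993 - 2387) = 16 - (-1017 - 1861)*(-993 - 2387) = 16 - (-2878)*(-3380) = 16 - 1*9727640 = 16 - 9727640 = -9727624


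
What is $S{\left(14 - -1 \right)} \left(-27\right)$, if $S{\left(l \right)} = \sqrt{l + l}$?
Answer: $- 27 \sqrt{30} \approx -147.89$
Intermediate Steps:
$S{\left(l \right)} = \sqrt{2} \sqrt{l}$ ($S{\left(l \right)} = \sqrt{2 l} = \sqrt{2} \sqrt{l}$)
$S{\left(14 - -1 \right)} \left(-27\right) = \sqrt{2} \sqrt{14 - -1} \left(-27\right) = \sqrt{2} \sqrt{14 + 1} \left(-27\right) = \sqrt{2} \sqrt{15} \left(-27\right) = \sqrt{30} \left(-27\right) = - 27 \sqrt{30}$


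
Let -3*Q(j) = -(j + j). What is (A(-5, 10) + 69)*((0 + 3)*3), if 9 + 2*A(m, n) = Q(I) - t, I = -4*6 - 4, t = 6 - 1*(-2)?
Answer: 921/2 ≈ 460.50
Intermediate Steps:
t = 8 (t = 6 + 2 = 8)
I = -28 (I = -24 - 4 = -28)
Q(j) = 2*j/3 (Q(j) = -(-1)*(j + j)/3 = -(-1)*2*j/3 = -(-2)*j/3 = 2*j/3)
A(m, n) = -107/6 (A(m, n) = -9/2 + ((⅔)*(-28) - 1*8)/2 = -9/2 + (-56/3 - 8)/2 = -9/2 + (½)*(-80/3) = -9/2 - 40/3 = -107/6)
(A(-5, 10) + 69)*((0 + 3)*3) = (-107/6 + 69)*((0 + 3)*3) = 307*(3*3)/6 = (307/6)*9 = 921/2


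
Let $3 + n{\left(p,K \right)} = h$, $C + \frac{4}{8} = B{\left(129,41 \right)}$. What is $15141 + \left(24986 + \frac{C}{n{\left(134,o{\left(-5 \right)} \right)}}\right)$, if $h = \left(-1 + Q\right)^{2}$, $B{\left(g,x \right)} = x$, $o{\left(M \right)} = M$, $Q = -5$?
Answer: $\frac{882821}{22} \approx 40128.0$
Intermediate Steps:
$C = \frac{81}{2}$ ($C = - \frac{1}{2} + 41 = \frac{81}{2} \approx 40.5$)
$h = 36$ ($h = \left(-1 - 5\right)^{2} = \left(-6\right)^{2} = 36$)
$n{\left(p,K \right)} = 33$ ($n{\left(p,K \right)} = -3 + 36 = 33$)
$15141 + \left(24986 + \frac{C}{n{\left(134,o{\left(-5 \right)} \right)}}\right) = 15141 + \left(24986 + \frac{81}{2 \cdot 33}\right) = 15141 + \left(24986 + \frac{81}{2} \cdot \frac{1}{33}\right) = 15141 + \left(24986 + \frac{27}{22}\right) = 15141 + \frac{549719}{22} = \frac{882821}{22}$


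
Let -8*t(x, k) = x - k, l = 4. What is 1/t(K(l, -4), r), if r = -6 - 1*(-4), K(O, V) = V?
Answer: 4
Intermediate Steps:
r = -2 (r = -6 + 4 = -2)
t(x, k) = -x/8 + k/8 (t(x, k) = -(x - k)/8 = -x/8 + k/8)
1/t(K(l, -4), r) = 1/(-⅛*(-4) + (⅛)*(-2)) = 1/(½ - ¼) = 1/(¼) = 4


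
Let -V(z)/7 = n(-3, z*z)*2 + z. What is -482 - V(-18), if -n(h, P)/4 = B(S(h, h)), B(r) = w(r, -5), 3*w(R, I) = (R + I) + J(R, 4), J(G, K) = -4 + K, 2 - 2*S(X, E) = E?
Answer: -1684/3 ≈ -561.33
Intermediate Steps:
S(X, E) = 1 - E/2
w(R, I) = I/3 + R/3 (w(R, I) = ((R + I) + (-4 + 4))/3 = ((I + R) + 0)/3 = (I + R)/3 = I/3 + R/3)
B(r) = -5/3 + r/3 (B(r) = (⅓)*(-5) + r/3 = -5/3 + r/3)
n(h, P) = 16/3 + 2*h/3 (n(h, P) = -4*(-5/3 + (1 - h/2)/3) = -4*(-5/3 + (⅓ - h/6)) = -4*(-4/3 - h/6) = 16/3 + 2*h/3)
V(z) = -140/3 - 7*z (V(z) = -7*((16/3 + (⅔)*(-3))*2 + z) = -7*((16/3 - 2)*2 + z) = -7*((10/3)*2 + z) = -7*(20/3 + z) = -140/3 - 7*z)
-482 - V(-18) = -482 - (-140/3 - 7*(-18)) = -482 - (-140/3 + 126) = -482 - 1*238/3 = -482 - 238/3 = -1684/3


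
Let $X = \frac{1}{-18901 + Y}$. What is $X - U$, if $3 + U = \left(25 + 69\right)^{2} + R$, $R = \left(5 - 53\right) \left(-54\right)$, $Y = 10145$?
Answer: $- \frac{100037301}{8756} \approx -11425.0$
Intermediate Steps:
$X = - \frac{1}{8756}$ ($X = \frac{1}{-18901 + 10145} = \frac{1}{-8756} = - \frac{1}{8756} \approx -0.00011421$)
$R = 2592$ ($R = \left(-48\right) \left(-54\right) = 2592$)
$U = 11425$ ($U = -3 + \left(\left(25 + 69\right)^{2} + 2592\right) = -3 + \left(94^{2} + 2592\right) = -3 + \left(8836 + 2592\right) = -3 + 11428 = 11425$)
$X - U = - \frac{1}{8756} - 11425 = - \frac{100037301}{8756}$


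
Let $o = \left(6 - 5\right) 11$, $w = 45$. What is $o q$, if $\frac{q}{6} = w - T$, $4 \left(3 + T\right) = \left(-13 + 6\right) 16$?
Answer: $5016$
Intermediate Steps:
$T = -31$ ($T = -3 + \frac{\left(-13 + 6\right) 16}{4} = -3 + \frac{\left(-7\right) 16}{4} = -3 + \frac{1}{4} \left(-112\right) = -3 - 28 = -31$)
$o = 11$ ($o = 1 \cdot 11 = 11$)
$q = 456$ ($q = 6 \left(45 - -31\right) = 6 \left(45 + 31\right) = 6 \cdot 76 = 456$)
$o q = 11 \cdot 456 = 5016$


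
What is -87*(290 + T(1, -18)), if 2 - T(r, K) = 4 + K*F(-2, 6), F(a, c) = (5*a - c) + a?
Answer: 3132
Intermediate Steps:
F(a, c) = -c + 6*a (F(a, c) = (-c + 5*a) + a = -c + 6*a)
T(r, K) = -2 + 18*K (T(r, K) = 2 - (4 + K*(-1*6 + 6*(-2))) = 2 - (4 + K*(-6 - 12)) = 2 - (4 + K*(-18)) = 2 - (4 - 18*K) = 2 + (-4 + 18*K) = -2 + 18*K)
-87*(290 + T(1, -18)) = -87*(290 + (-2 + 18*(-18))) = -87*(290 + (-2 - 324)) = -87*(290 - 326) = -87*(-36) = 3132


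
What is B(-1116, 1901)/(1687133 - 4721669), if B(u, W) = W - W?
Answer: 0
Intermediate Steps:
B(u, W) = 0
B(-1116, 1901)/(1687133 - 4721669) = 0/(1687133 - 4721669) = 0/(-3034536) = 0*(-1/3034536) = 0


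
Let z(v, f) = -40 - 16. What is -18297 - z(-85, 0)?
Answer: -18241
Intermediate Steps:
z(v, f) = -56
-18297 - z(-85, 0) = -18297 - 1*(-56) = -18297 + 56 = -18241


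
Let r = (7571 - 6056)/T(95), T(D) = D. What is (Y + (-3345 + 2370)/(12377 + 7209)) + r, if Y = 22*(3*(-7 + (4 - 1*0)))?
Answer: -67766499/372134 ≈ -182.10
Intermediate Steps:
Y = -198 (Y = 22*(3*(-7 + (4 + 0))) = 22*(3*(-7 + 4)) = 22*(3*(-3)) = 22*(-9) = -198)
r = 303/19 (r = (7571 - 6056)/95 = 1515*(1/95) = 303/19 ≈ 15.947)
(Y + (-3345 + 2370)/(12377 + 7209)) + r = (-198 + (-3345 + 2370)/(12377 + 7209)) + 303/19 = (-198 - 975/19586) + 303/19 = -3879003/19586 + 303/19 = -67766499/372134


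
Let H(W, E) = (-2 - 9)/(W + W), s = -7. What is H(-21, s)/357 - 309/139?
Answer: -4631617/2084166 ≈ -2.2223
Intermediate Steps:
H(W, E) = -11/(2*W) (H(W, E) = -11*1/(2*W) = -11/(2*W))
H(-21, s)/357 - 309/139 = -11/2/(-21)/357 - 309/139 = -11/2*(-1/21)*(1/357) - 309*1/139 = (11/42)*(1/357) - 309/139 = 11/14994 - 309/139 = -4631617/2084166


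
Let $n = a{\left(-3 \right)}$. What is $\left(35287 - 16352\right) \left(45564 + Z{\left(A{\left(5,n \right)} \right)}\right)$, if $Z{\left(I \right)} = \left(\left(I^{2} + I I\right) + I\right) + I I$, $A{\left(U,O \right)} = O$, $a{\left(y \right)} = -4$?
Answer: $863587480$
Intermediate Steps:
$n = -4$
$Z{\left(I \right)} = I + 3 I^{2}$ ($Z{\left(I \right)} = \left(\left(I^{2} + I^{2}\right) + I\right) + I^{2} = \left(2 I^{2} + I\right) + I^{2} = \left(I + 2 I^{2}\right) + I^{2} = I + 3 I^{2}$)
$\left(35287 - 16352\right) \left(45564 + Z{\left(A{\left(5,n \right)} \right)}\right) = \left(35287 - 16352\right) \left(45564 - 4 \left(1 + 3 \left(-4\right)\right)\right) = 18935 \left(45564 - 4 \left(1 - 12\right)\right) = 18935 \left(45564 - -44\right) = 18935 \left(45564 + 44\right) = 18935 \cdot 45608 = 863587480$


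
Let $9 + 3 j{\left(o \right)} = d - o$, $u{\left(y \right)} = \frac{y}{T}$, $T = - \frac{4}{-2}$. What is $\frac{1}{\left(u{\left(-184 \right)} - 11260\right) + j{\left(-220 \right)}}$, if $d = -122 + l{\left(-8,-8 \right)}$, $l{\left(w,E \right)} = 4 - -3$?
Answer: $- \frac{1}{11320} \approx -8.8339 \cdot 10^{-5}$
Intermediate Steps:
$l{\left(w,E \right)} = 7$ ($l{\left(w,E \right)} = 4 + 3 = 7$)
$T = 2$ ($T = \left(-4\right) \left(- \frac{1}{2}\right) = 2$)
$u{\left(y \right)} = \frac{y}{2}$
$d = -115$ ($d = -122 + 7 = -115$)
$j{\left(o \right)} = - \frac{124}{3} - \frac{o}{3}$ ($j{\left(o \right)} = -3 + \frac{-115 - o}{3} = -3 - \left(\frac{115}{3} + \frac{o}{3}\right) = - \frac{124}{3} - \frac{o}{3}$)
$\frac{1}{\left(u{\left(-184 \right)} - 11260\right) + j{\left(-220 \right)}} = \frac{1}{\left(\frac{1}{2} \left(-184\right) - 11260\right) - -32} = \frac{1}{\left(-92 - 11260\right) + \left(- \frac{124}{3} + \frac{220}{3}\right)} = \frac{1}{-11352 + 32} = \frac{1}{-11320} = - \frac{1}{11320}$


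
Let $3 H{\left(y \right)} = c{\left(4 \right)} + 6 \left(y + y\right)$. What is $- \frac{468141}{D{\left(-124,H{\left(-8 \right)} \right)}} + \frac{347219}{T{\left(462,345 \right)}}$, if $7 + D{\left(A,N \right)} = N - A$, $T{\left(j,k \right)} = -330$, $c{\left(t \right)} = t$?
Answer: $- \frac{553389311}{85470} \approx -6474.7$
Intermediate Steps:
$H{\left(y \right)} = \frac{4}{3} + 4 y$ ($H{\left(y \right)} = \frac{4 + 6 \left(y + y\right)}{3} = \frac{4 + 6 \cdot 2 y}{3} = \frac{4 + 12 y}{3} = \frac{4}{3} + 4 y$)
$D{\left(A,N \right)} = -7 + N - A$ ($D{\left(A,N \right)} = -7 - \left(A - N\right) = -7 + N - A$)
$- \frac{468141}{D{\left(-124,H{\left(-8 \right)} \right)}} + \frac{347219}{T{\left(462,345 \right)}} = - \frac{468141}{-7 + \left(\frac{4}{3} + 4 \left(-8\right)\right) - -124} + \frac{347219}{-330} = - \frac{468141}{-7 + \left(\frac{4}{3} - 32\right) + 124} + 347219 \left(- \frac{1}{330}\right) = - \frac{468141}{-7 - \frac{92}{3} + 124} - \frac{347219}{330} = - \frac{468141}{\frac{259}{3}} - \frac{347219}{330} = \left(-468141\right) \frac{3}{259} - \frac{347219}{330} = - \frac{1404423}{259} - \frac{347219}{330} = - \frac{553389311}{85470}$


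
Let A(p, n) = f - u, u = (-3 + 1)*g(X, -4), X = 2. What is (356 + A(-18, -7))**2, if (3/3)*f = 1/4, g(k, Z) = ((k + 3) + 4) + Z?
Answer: 2146225/16 ≈ 1.3414e+5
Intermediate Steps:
g(k, Z) = 7 + Z + k (g(k, Z) = ((3 + k) + 4) + Z = (7 + k) + Z = 7 + Z + k)
u = -10 (u = (-3 + 1)*(7 - 4 + 2) = -2*5 = -10)
f = 1/4 ≈ 0.25000
A(p, n) = 41/4 (A(p, n) = 1/4 - 1*(-10) = 1/4 + 10 = 41/4)
(356 + A(-18, -7))**2 = (356 + 41/4)**2 = (1465/4)**2 = 2146225/16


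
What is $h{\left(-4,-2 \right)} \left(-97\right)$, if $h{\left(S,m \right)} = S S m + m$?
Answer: $3298$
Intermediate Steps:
$h{\left(S,m \right)} = m + m S^{2}$ ($h{\left(S,m \right)} = S^{2} m + m = m S^{2} + m = m + m S^{2}$)
$h{\left(-4,-2 \right)} \left(-97\right) = - 2 \left(1 + \left(-4\right)^{2}\right) \left(-97\right) = - 2 \left(1 + 16\right) \left(-97\right) = \left(-2\right) 17 \left(-97\right) = \left(-34\right) \left(-97\right) = 3298$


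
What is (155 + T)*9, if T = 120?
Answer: 2475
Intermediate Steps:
(155 + T)*9 = (155 + 120)*9 = 275*9 = 2475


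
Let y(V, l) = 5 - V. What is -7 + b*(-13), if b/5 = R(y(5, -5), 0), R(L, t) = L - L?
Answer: -7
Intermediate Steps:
R(L, t) = 0
b = 0 (b = 5*0 = 0)
-7 + b*(-13) = -7 + 0*(-13) = -7 + 0 = -7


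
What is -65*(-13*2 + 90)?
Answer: -4160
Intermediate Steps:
-65*(-13*2 + 90) = -65*(-26 + 90) = -65*64 = -4160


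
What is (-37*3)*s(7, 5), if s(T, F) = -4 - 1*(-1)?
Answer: 333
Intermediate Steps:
s(T, F) = -3 (s(T, F) = -4 + 1 = -3)
(-37*3)*s(7, 5) = -37*3*(-3) = -111*(-3) = 333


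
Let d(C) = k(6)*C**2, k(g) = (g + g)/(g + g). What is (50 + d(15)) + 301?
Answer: 576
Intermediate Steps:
k(g) = 1 (k(g) = (2*g)/((2*g)) = (2*g)*(1/(2*g)) = 1)
d(C) = C**2 (d(C) = 1*C**2 = C**2)
(50 + d(15)) + 301 = (50 + 15**2) + 301 = (50 + 225) + 301 = 275 + 301 = 576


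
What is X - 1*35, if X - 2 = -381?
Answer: -414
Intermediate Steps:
X = -379 (X = 2 - 381 = -379)
X - 1*35 = -379 - 1*35 = -379 - 35 = -414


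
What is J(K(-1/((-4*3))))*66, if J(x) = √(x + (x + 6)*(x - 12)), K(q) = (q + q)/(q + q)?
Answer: 132*I*√19 ≈ 575.38*I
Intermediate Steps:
K(q) = 1 (K(q) = (2*q)/((2*q)) = (2*q)*(1/(2*q)) = 1)
J(x) = √(x + (-12 + x)*(6 + x)) (J(x) = √(x + (6 + x)*(-12 + x)) = √(x + (-12 + x)*(6 + x)))
J(K(-1/((-4*3))))*66 = √(-72 + 1² - 5*1)*66 = √(-72 + 1 - 5)*66 = √(-76)*66 = (2*I*√19)*66 = 132*I*√19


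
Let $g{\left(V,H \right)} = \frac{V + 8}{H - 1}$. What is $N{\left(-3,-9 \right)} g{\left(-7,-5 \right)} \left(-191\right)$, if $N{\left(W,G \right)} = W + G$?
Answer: $-382$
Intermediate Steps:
$g{\left(V,H \right)} = \frac{8 + V}{-1 + H}$
$N{\left(W,G \right)} = G + W$
$N{\left(-3,-9 \right)} g{\left(-7,-5 \right)} \left(-191\right) = \left(-9 - 3\right) \frac{8 - 7}{-1 - 5} \left(-191\right) = - 12 \frac{1}{-6} \cdot 1 \left(-191\right) = - 12 \left(\left(- \frac{1}{6}\right) 1\right) \left(-191\right) = \left(-12\right) \left(- \frac{1}{6}\right) \left(-191\right) = 2 \left(-191\right) = -382$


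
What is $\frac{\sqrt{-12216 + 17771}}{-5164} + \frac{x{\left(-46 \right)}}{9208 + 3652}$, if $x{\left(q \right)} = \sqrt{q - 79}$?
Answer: $- \frac{\sqrt{5555}}{5164} + \frac{i \sqrt{5}}{2572} \approx -0.014433 + 0.00086939 i$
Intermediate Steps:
$x{\left(q \right)} = \sqrt{-79 + q}$
$\frac{\sqrt{-12216 + 17771}}{-5164} + \frac{x{\left(-46 \right)}}{9208 + 3652} = \frac{\sqrt{-12216 + 17771}}{-5164} + \frac{\sqrt{-79 - 46}}{9208 + 3652} = \sqrt{5555} \left(- \frac{1}{5164}\right) + \frac{\sqrt{-125}}{12860} = - \frac{\sqrt{5555}}{5164} + 5 i \sqrt{5} \cdot \frac{1}{12860} = - \frac{\sqrt{5555}}{5164} + \frac{i \sqrt{5}}{2572}$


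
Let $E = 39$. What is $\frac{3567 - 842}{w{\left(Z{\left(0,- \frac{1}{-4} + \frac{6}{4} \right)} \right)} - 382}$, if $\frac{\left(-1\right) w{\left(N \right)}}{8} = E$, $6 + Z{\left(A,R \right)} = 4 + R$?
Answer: $- \frac{2725}{694} \approx -3.9265$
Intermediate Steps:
$Z{\left(A,R \right)} = -2 + R$ ($Z{\left(A,R \right)} = -6 + \left(4 + R\right) = -2 + R$)
$w{\left(N \right)} = -312$ ($w{\left(N \right)} = \left(-8\right) 39 = -312$)
$\frac{3567 - 842}{w{\left(Z{\left(0,- \frac{1}{-4} + \frac{6}{4} \right)} \right)} - 382} = \frac{3567 - 842}{-312 - 382} = \frac{2725}{-694} = 2725 \left(- \frac{1}{694}\right) = - \frac{2725}{694}$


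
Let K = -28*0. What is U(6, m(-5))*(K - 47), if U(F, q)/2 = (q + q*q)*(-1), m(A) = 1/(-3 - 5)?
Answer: -329/32 ≈ -10.281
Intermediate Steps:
m(A) = -⅛ (m(A) = 1/(-8) = -⅛)
U(F, q) = -2*q - 2*q² (U(F, q) = 2*((q + q*q)*(-1)) = 2*((q + q²)*(-1)) = 2*(-q - q²) = -2*q - 2*q²)
K = 0
U(6, m(-5))*(K - 47) = (-2*(-⅛)*(1 - ⅛))*(0 - 47) = -2*(-⅛)*7/8*(-47) = (7/32)*(-47) = -329/32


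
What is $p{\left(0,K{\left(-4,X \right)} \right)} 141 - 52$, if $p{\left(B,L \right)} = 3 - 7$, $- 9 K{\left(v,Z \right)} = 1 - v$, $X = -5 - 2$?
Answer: $-616$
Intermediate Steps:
$X = -7$ ($X = -5 - 2 = -7$)
$K{\left(v,Z \right)} = - \frac{1}{9} + \frac{v}{9}$ ($K{\left(v,Z \right)} = - \frac{1 - v}{9} = - \frac{1}{9} + \frac{v}{9}$)
$p{\left(B,L \right)} = -4$ ($p{\left(B,L \right)} = 3 - 7 = -4$)
$p{\left(0,K{\left(-4,X \right)} \right)} 141 - 52 = \left(-4\right) 141 - 52 = -564 - 52 = -616$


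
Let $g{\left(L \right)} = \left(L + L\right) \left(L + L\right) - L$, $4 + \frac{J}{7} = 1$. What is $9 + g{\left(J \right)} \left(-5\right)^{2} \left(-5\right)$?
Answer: $-223116$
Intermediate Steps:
$J = -21$ ($J = -28 + 7 \cdot 1 = -28 + 7 = -21$)
$g{\left(L \right)} = - L + 4 L^{2}$ ($g{\left(L \right)} = 2 L 2 L - L = 4 L^{2} - L = - L + 4 L^{2}$)
$9 + g{\left(J \right)} \left(-5\right)^{2} \left(-5\right) = 9 + - 21 \left(-1 + 4 \left(-21\right)\right) \left(-5\right)^{2} \left(-5\right) = 9 + - 21 \left(-1 - 84\right) 25 \left(-5\right) = 9 + \left(-21\right) \left(-85\right) \left(-125\right) = 9 + 1785 \left(-125\right) = 9 - 223125 = -223116$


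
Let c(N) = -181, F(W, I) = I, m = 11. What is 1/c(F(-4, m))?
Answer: -1/181 ≈ -0.0055249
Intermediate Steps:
1/c(F(-4, m)) = 1/(-181) = -1/181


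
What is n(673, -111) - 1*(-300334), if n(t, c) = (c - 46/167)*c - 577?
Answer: 52122132/167 ≈ 3.1211e+5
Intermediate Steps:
n(t, c) = -577 + c*(-46/167 + c) (n(t, c) = (c - 46/167)*c - 577 = (-46/167 + c)*c - 577 = c*(-46/167 + c) - 577 = -577 + c*(-46/167 + c))
n(673, -111) - 1*(-300334) = (-577 + (-111)² - 46/167*(-111)) - 1*(-300334) = (-577 + 12321 + 5106/167) + 300334 = 1966354/167 + 300334 = 52122132/167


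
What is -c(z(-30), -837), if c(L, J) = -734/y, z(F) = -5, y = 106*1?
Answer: 367/53 ≈ 6.9245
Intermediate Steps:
y = 106
c(L, J) = -367/53 (c(L, J) = -734/106 = -734*1/106 = -367/53)
-c(z(-30), -837) = -1*(-367/53) = 367/53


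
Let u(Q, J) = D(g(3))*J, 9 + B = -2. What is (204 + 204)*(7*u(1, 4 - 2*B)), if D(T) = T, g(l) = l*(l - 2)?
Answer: 222768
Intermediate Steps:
B = -11 (B = -9 - 2 = -11)
g(l) = l*(-2 + l)
u(Q, J) = 3*J (u(Q, J) = (3*(-2 + 3))*J = (3*1)*J = 3*J)
(204 + 204)*(7*u(1, 4 - 2*B)) = (204 + 204)*(7*(3*(4 - 2*(-11)))) = 408*(7*(3*(4 + 22))) = 408*(7*(3*26)) = 408*(7*78) = 408*546 = 222768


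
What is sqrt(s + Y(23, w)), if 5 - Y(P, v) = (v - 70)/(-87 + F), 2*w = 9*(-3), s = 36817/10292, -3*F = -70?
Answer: sqrt(7019162914123)/982886 ≈ 2.6955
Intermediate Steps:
F = 70/3 (F = -1/3*(-70) = 70/3 ≈ 23.333)
s = 36817/10292 (s = 36817*(1/10292) = 36817/10292 ≈ 3.5772)
w = -27/2 (w = (9*(-3))/2 = (1/2)*(-27) = -27/2 ≈ -13.500)
Y(P, v) = 745/191 + 3*v/191 (Y(P, v) = 5 - (v - 70)/(-87 + 70/3) = 5 - (-70 + v)/(-191/3) = 5 - (-70 + v)*(-3)/191 = 5 - (210/191 - 3*v/191) = 5 + (-210/191 + 3*v/191) = 745/191 + 3*v/191)
sqrt(s + Y(23, w)) = sqrt(36817/10292 + (745/191 + (3/191)*(-27/2))) = sqrt(36817/10292 + (745/191 - 81/382)) = sqrt(36817/10292 + 1409/382) = sqrt(14282761/1965772) = sqrt(7019162914123)/982886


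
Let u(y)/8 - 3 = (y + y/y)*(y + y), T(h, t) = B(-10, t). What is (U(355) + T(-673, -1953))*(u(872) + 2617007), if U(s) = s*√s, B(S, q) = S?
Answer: -147971270 + 5252980085*√355 ≈ 9.8826e+10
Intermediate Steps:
T(h, t) = -10
u(y) = 24 + 16*y*(1 + y) (u(y) = 24 + 8*((y + y/y)*(y + y)) = 24 + 8*((y + 1)*(2*y)) = 24 + 8*((1 + y)*(2*y)) = 24 + 8*(2*y*(1 + y)) = 24 + 16*y*(1 + y))
U(s) = s^(3/2)
(U(355) + T(-673, -1953))*(u(872) + 2617007) = (355^(3/2) - 10)*((24 + 16*872 + 16*872²) + 2617007) = (355*√355 - 10)*((24 + 13952 + 16*760384) + 2617007) = (-10 + 355*√355)*((24 + 13952 + 12166144) + 2617007) = (-10 + 355*√355)*(12180120 + 2617007) = (-10 + 355*√355)*14797127 = -147971270 + 5252980085*√355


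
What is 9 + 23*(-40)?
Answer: -911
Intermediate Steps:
9 + 23*(-40) = 9 - 920 = -911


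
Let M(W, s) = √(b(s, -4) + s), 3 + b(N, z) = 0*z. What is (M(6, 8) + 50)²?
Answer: (50 + √5)² ≈ 2728.6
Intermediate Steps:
b(N, z) = -3 (b(N, z) = -3 + 0*z = -3 + 0 = -3)
M(W, s) = √(-3 + s)
(M(6, 8) + 50)² = (√(-3 + 8) + 50)² = (√5 + 50)² = (50 + √5)²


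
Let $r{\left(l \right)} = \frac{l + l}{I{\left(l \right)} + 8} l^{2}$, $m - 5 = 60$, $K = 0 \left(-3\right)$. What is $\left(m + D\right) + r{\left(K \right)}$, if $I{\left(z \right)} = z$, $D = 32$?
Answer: $97$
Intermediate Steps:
$K = 0$
$m = 65$ ($m = 5 + 60 = 65$)
$r{\left(l \right)} = \frac{2 l^{3}}{8 + l}$ ($r{\left(l \right)} = \frac{l + l}{l + 8} l^{2} = \frac{2 l}{8 + l} l^{2} = \frac{2 l^{3}}{8 + l}$)
$\left(m + D\right) + r{\left(K \right)} = \left(65 + 32\right) + \frac{2 \cdot 0^{3}}{8 + 0} = 97 + 2 \cdot 0 \cdot \frac{1}{8} = 97 + 0 = 97$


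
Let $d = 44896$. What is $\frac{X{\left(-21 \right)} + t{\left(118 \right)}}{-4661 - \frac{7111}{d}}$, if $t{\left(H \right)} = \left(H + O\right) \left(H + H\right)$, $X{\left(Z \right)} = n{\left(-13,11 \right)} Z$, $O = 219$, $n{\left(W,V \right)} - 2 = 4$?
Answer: $- \frac{3565011776}{209267367} \approx -17.036$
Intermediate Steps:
$n{\left(W,V \right)} = 6$ ($n{\left(W,V \right)} = 2 + 4 = 6$)
$X{\left(Z \right)} = 6 Z$
$t{\left(H \right)} = 2 H \left(219 + H\right)$ ($t{\left(H \right)} = \left(H + 219\right) \left(H + H\right) = \left(219 + H\right) 2 H = 2 H \left(219 + H\right)$)
$\frac{X{\left(-21 \right)} + t{\left(118 \right)}}{-4661 - \frac{7111}{d}} = \frac{6 \left(-21\right) + 2 \cdot 118 \left(219 + 118\right)}{-4661 - \frac{7111}{44896}} = \frac{-126 + 2 \cdot 118 \cdot 337}{-4661 - \frac{7111}{44896}} = \frac{-126 + 79532}{-4661 - \frac{7111}{44896}} = \frac{79406}{- \frac{209267367}{44896}} = 79406 \left(- \frac{44896}{209267367}\right) = - \frac{3565011776}{209267367}$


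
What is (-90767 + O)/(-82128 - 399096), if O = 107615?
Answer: -702/20051 ≈ -0.035011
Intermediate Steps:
(-90767 + O)/(-82128 - 399096) = (-90767 + 107615)/(-82128 - 399096) = 16848/(-481224) = 16848*(-1/481224) = -702/20051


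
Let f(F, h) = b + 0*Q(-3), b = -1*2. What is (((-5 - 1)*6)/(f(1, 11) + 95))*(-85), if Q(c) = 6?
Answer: 1020/31 ≈ 32.903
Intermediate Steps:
b = -2
f(F, h) = -2 (f(F, h) = -2 + 0*6 = -2 + 0 = -2)
(((-5 - 1)*6)/(f(1, 11) + 95))*(-85) = (((-5 - 1)*6)/(-2 + 95))*(-85) = (-6*6/93)*(-85) = -36*1/93*(-85) = -12/31*(-85) = 1020/31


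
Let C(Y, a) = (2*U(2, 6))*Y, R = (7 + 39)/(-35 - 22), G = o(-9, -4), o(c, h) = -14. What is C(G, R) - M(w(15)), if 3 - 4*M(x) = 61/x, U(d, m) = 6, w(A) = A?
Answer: -2516/15 ≈ -167.73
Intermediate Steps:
G = -14
M(x) = 3/4 - 61/(4*x)
R = -46/57 (R = 46/(-57) = 46*(-1/57) = -46/57 ≈ -0.80702)
C(Y, a) = 12*Y (C(Y, a) = (2*6)*Y = 12*Y)
C(G, R) - M(w(15)) = 12*(-14) - (-61 + 3*15)/(4*15) = -168 - (-61 + 45)/(4*15) = -168 - (-16)/(4*15) = -168 - 1*(-4/15) = -168 + 4/15 = -2516/15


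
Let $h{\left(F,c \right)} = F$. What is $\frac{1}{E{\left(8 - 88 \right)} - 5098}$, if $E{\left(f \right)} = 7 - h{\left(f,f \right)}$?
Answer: $- \frac{1}{5011} \approx -0.00019956$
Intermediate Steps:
$E{\left(f \right)} = 7 - f$
$\frac{1}{E{\left(8 - 88 \right)} - 5098} = \frac{1}{\left(7 - \left(8 - 88\right)\right) - 5098} = \frac{1}{\left(7 - -80\right) - 5098} = \frac{1}{\left(7 + 80\right) - 5098} = \frac{1}{87 - 5098} = \frac{1}{-5011} = - \frac{1}{5011}$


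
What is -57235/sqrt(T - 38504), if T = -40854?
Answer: 57235*I*sqrt(79358)/79358 ≈ 203.17*I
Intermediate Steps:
-57235/sqrt(T - 38504) = -57235/sqrt(-40854 - 38504) = -57235*(-I*sqrt(79358)/79358) = -(-57235)*I*sqrt(79358)/79358 = 57235*I*sqrt(79358)/79358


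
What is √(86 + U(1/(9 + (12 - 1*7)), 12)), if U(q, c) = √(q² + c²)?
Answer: √(16856 + 70*√1129)/14 ≈ 9.8995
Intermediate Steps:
U(q, c) = √(c² + q²)
√(86 + U(1/(9 + (12 - 1*7)), 12)) = √(86 + √(12² + (1/(9 + (12 - 1*7)))²)) = √(86 + √(144 + (1/(9 + (12 - 7)))²)) = √(86 + √(144 + (1/(9 + 5))²)) = √(86 + √(144 + (1/14)²)) = √(86 + √(144 + 1/196)) = √(86 + √(28225/196)) = √(86 + 5*√1129/14)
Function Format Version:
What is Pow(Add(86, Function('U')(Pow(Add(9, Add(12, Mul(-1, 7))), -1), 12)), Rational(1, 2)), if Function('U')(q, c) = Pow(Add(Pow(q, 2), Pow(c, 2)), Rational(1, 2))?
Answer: Mul(Rational(1, 14), Pow(Add(16856, Mul(70, Pow(1129, Rational(1, 2)))), Rational(1, 2))) ≈ 9.8995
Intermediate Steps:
Function('U')(q, c) = Pow(Add(Pow(c, 2), Pow(q, 2)), Rational(1, 2))
Pow(Add(86, Function('U')(Pow(Add(9, Add(12, Mul(-1, 7))), -1), 12)), Rational(1, 2)) = Pow(Add(86, Pow(Add(Pow(12, 2), Pow(Pow(Add(9, Add(12, Mul(-1, 7))), -1), 2)), Rational(1, 2))), Rational(1, 2)) = Pow(Add(86, Pow(Add(144, Pow(Pow(Add(9, Add(12, -7)), -1), 2)), Rational(1, 2))), Rational(1, 2)) = Pow(Add(86, Pow(Add(144, Pow(Pow(Add(9, 5), -1), 2)), Rational(1, 2))), Rational(1, 2)) = Pow(Add(86, Pow(Add(144, Pow(Pow(14, -1), 2)), Rational(1, 2))), Rational(1, 2)) = Pow(Add(86, Pow(Add(144, Pow(Rational(1, 14), 2)), Rational(1, 2))), Rational(1, 2)) = Pow(Add(86, Pow(Add(144, Rational(1, 196)), Rational(1, 2))), Rational(1, 2)) = Pow(Add(86, Pow(Rational(28225, 196), Rational(1, 2))), Rational(1, 2)) = Pow(Add(86, Mul(Rational(5, 14), Pow(1129, Rational(1, 2)))), Rational(1, 2))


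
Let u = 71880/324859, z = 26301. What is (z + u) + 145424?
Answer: 55786483655/324859 ≈ 1.7173e+5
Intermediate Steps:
u = 71880/324859 (u = 71880*(1/324859) = 71880/324859 ≈ 0.22127)
(z + u) + 145424 = (26301 + 71880/324859) + 145424 = 8544188439/324859 + 145424 = 55786483655/324859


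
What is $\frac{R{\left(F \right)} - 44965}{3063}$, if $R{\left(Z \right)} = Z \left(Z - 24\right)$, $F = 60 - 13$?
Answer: $- \frac{14628}{1021} \approx -14.327$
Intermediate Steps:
$F = 47$ ($F = 60 - 13 = 47$)
$R{\left(Z \right)} = Z \left(-24 + Z\right)$ ($R{\left(Z \right)} = Z \left(Z - 24\right) = Z \left(-24 + Z\right)$)
$\frac{R{\left(F \right)} - 44965}{3063} = \frac{47 \left(-24 + 47\right) - 44965}{3063} = \left(47 \cdot 23 - 44965\right) \frac{1}{3063} = \left(1081 - 44965\right) \frac{1}{3063} = \left(-43884\right) \frac{1}{3063} = - \frac{14628}{1021}$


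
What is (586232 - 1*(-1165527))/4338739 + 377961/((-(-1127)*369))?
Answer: 789455294732/601440338919 ≈ 1.3126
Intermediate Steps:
(586232 - 1*(-1165527))/4338739 + 377961/((-(-1127)*369)) = (586232 + 1165527)*(1/4338739) + 377961/((-49*(-8487))) = 1751759*(1/4338739) + 377961/415863 = 1751759/4338739 + 377961*(1/415863) = 1751759/4338739 + 125987/138621 = 789455294732/601440338919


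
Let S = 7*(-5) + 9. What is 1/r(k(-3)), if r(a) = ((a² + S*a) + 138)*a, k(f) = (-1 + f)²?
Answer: -1/352 ≈ -0.0028409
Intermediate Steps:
S = -26 (S = -35 + 9 = -26)
r(a) = a*(138 + a² - 26*a) (r(a) = ((a² - 26*a) + 138)*a = (138 + a² - 26*a)*a = a*(138 + a² - 26*a))
1/r(k(-3)) = 1/((-1 - 3)²*(138 + ((-1 - 3)²)² - 26*(-1 - 3)²)) = 1/((-4)²*(138 + ((-4)²)² - 26*(-4)²)) = 1/(16*(138 + 16² - 26*16)) = 1/(16*(138 + 256 - 416)) = 1/(16*(-22)) = 1/(-352) = -1/352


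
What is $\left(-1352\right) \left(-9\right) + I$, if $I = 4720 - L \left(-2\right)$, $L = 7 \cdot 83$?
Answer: $18050$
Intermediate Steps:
$L = 581$
$I = 5882$ ($I = 4720 - 581 \left(-2\right) = 4720 - -1162 = 4720 + 1162 = 5882$)
$\left(-1352\right) \left(-9\right) + I = \left(-1352\right) \left(-9\right) + 5882 = 12168 + 5882 = 18050$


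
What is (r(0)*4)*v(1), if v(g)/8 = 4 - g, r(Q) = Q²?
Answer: 0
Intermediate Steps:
v(g) = 32 - 8*g (v(g) = 8*(4 - g) = 32 - 8*g)
(r(0)*4)*v(1) = (0²*4)*(32 - 8*1) = (0*4)*(32 - 8) = 0*24 = 0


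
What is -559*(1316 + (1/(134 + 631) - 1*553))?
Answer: -326286064/765 ≈ -4.2652e+5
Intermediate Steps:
-559*(1316 + (1/(134 + 631) - 1*553)) = -559*(1316 + (1/765 - 553)) = -559*(1316 - 423044/765) = -559*583696/765 = -326286064/765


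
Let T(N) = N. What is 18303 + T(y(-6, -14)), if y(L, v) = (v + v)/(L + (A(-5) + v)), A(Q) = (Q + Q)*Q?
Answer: 274531/15 ≈ 18302.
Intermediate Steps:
A(Q) = 2*Q² (A(Q) = (2*Q)*Q = 2*Q²)
y(L, v) = 2*v/(50 + L + v) (y(L, v) = (v + v)/(L + (2*(-5)² + v)) = (2*v)/(L + (2*25 + v)) = (2*v)/(L + (50 + v)) = (2*v)/(50 + L + v) = 2*v/(50 + L + v))
18303 + T(y(-6, -14)) = 18303 + 2*(-14)/(50 - 6 - 14) = 18303 + 2*(-14)/30 = 18303 + 2*(-14)*(1/30) = 18303 - 14/15 = 274531/15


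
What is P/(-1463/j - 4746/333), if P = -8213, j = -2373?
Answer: 34338553/57011 ≈ 602.31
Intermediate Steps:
P/(-1463/j - 4746/333) = -8213/(-1463/(-2373) - 4746/333) = -8213/(-1463*(-1/2373) - 4746*1/333) = -8213/(209/339 - 1582/111) = -8213/(-57011/4181) = -8213*(-4181/57011) = 34338553/57011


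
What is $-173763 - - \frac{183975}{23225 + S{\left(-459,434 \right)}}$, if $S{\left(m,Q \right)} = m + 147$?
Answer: $- \frac{361931604}{2083} \approx -1.7376 \cdot 10^{5}$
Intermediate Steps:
$S{\left(m,Q \right)} = 147 + m$
$-173763 - - \frac{183975}{23225 + S{\left(-459,434 \right)}} = -173763 - - \frac{183975}{23225 + \left(147 - 459\right)} = -173763 - - \frac{183975}{23225 - 312} = -173763 - - \frac{183975}{22913} = -173763 - \left(-183975\right) \frac{1}{22913} = -173763 - - \frac{16725}{2083} = -173763 + \frac{16725}{2083} = - \frac{361931604}{2083}$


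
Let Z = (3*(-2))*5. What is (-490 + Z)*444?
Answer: -230880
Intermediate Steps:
Z = -30 (Z = -6*5 = -30)
(-490 + Z)*444 = (-490 - 30)*444 = -520*444 = -230880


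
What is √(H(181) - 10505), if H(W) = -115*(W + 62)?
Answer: 5*I*√1538 ≈ 196.09*I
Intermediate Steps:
H(W) = -7130 - 115*W (H(W) = -115*(62 + W) = -7130 - 115*W)
√(H(181) - 10505) = √((-7130 - 115*181) - 10505) = √((-7130 - 20815) - 10505) = √(-27945 - 10505) = √(-38450) = 5*I*√1538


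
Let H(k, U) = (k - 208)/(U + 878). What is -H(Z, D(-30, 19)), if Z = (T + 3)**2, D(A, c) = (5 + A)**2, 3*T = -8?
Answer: 1871/13527 ≈ 0.13832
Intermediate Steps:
T = -8/3 (T = (1/3)*(-8) = -8/3 ≈ -2.6667)
Z = 1/9 (Z = (-8/3 + 3)**2 = (1/3)**2 = 1/9 ≈ 0.11111)
H(k, U) = (-208 + k)/(878 + U)
-H(Z, D(-30, 19)) = -(-208 + 1/9)/(878 + (5 - 30)**2) = -(-1871)/((878 + (-25)**2)*9) = -(-1871)/((878 + 625)*9) = -(-1871)/(1503*9) = -1*(-1871/13527) = 1871/13527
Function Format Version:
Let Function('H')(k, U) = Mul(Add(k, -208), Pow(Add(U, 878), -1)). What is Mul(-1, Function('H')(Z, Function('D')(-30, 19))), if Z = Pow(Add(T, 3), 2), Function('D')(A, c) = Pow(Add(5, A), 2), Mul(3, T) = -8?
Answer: Rational(1871, 13527) ≈ 0.13832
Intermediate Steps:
T = Rational(-8, 3) (T = Mul(Rational(1, 3), -8) = Rational(-8, 3) ≈ -2.6667)
Z = Rational(1, 9) (Z = Pow(Add(Rational(-8, 3), 3), 2) = Pow(Rational(1, 3), 2) = Rational(1, 9) ≈ 0.11111)
Function('H')(k, U) = Mul(Pow(Add(878, U), -1), Add(-208, k)) (Function('H')(k, U) = Mul(Add(-208, k), Pow(Add(878, U), -1)) = Mul(Pow(Add(878, U), -1), Add(-208, k)))
Mul(-1, Function('H')(Z, Function('D')(-30, 19))) = Mul(-1, Mul(Pow(Add(878, Pow(Add(5, -30), 2)), -1), Add(-208, Rational(1, 9)))) = Mul(-1, Mul(Pow(Add(878, Pow(-25, 2)), -1), Rational(-1871, 9))) = Mul(-1, Mul(Pow(Add(878, 625), -1), Rational(-1871, 9))) = Mul(-1, Mul(Pow(1503, -1), Rational(-1871, 9))) = Mul(-1, Mul(Rational(1, 1503), Rational(-1871, 9))) = Mul(-1, Rational(-1871, 13527)) = Rational(1871, 13527)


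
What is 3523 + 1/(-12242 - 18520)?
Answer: 108374525/30762 ≈ 3523.0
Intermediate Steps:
3523 + 1/(-12242 - 18520) = 3523 + 1/(-30762) = 3523 - 1/30762 = 108374525/30762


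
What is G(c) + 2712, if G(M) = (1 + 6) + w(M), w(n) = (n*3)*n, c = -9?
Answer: 2962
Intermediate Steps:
w(n) = 3*n² (w(n) = (3*n)*n = 3*n²)
G(M) = 7 + 3*M² (G(M) = (1 + 6) + 3*M² = 7 + 3*M²)
G(c) + 2712 = (7 + 3*(-9)²) + 2712 = (7 + 3*81) + 2712 = (7 + 243) + 2712 = 250 + 2712 = 2962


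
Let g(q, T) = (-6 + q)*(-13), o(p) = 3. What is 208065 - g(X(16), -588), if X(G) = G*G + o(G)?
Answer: 211354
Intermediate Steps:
X(G) = 3 + G² (X(G) = G*G + 3 = G² + 3 = 3 + G²)
g(q, T) = 78 - 13*q
208065 - g(X(16), -588) = 208065 - (78 - 13*(3 + 16²)) = 208065 - (78 - 13*(3 + 256)) = 208065 - (78 - 13*259) = 208065 - (78 - 3367) = 208065 - 1*(-3289) = 208065 + 3289 = 211354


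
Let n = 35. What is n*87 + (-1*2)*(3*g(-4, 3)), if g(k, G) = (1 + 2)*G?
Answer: 2991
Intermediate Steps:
g(k, G) = 3*G
n*87 + (-1*2)*(3*g(-4, 3)) = 35*87 + (-1*2)*(3*(3*3)) = 3045 - 6*9 = 3045 - 2*27 = 3045 - 54 = 2991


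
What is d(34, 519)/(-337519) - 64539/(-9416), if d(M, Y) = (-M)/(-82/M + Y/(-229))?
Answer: 99178319107625/14469793249912 ≈ 6.8542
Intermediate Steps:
d(M, Y) = -M/(-82/M - Y/229) (d(M, Y) = (-M)/(-82/M + Y*(-1/229)) = (-M)/(-82/M - Y/229) = -M/(-82/M - Y/229))
d(34, 519)/(-337519) - 64539/(-9416) = (229*34²/(18778 + 34*519))/(-337519) - 64539/(-9416) = (229*1156/(18778 + 17646))*(-1/337519) - 64539*(-1/9416) = (229*1156/36424)*(-1/337519) + 64539/9416 = (229*1156*(1/36424))*(-1/337519) + 64539/9416 = (66181/9106)*(-1/337519) + 64539/9416 = -66181/3073448014 + 64539/9416 = 99178319107625/14469793249912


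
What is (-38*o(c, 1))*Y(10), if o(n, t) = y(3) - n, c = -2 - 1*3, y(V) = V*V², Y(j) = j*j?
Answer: -121600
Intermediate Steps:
Y(j) = j²
y(V) = V³
c = -5 (c = -2 - 3 = -5)
o(n, t) = 27 - n (o(n, t) = 3³ - n = 27 - n)
(-38*o(c, 1))*Y(10) = -38*(27 - 1*(-5))*10² = -38*(27 + 5)*100 = -38*32*100 = -1216*100 = -121600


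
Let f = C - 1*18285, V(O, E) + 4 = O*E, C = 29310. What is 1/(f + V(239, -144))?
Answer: -1/23395 ≈ -4.2744e-5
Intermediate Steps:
V(O, E) = -4 + E*O (V(O, E) = -4 + O*E = -4 + E*O)
f = 11025 (f = 29310 - 1*18285 = 29310 - 18285 = 11025)
1/(f + V(239, -144)) = 1/(11025 + (-4 - 144*239)) = 1/(11025 + (-4 - 34416)) = 1/(11025 - 34420) = 1/(-23395) = -1/23395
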